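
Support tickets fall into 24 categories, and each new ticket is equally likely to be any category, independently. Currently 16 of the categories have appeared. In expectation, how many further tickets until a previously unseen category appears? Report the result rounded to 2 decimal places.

3.00

The number of tickets until the next new category is geometric with success probability 8/24, so its mean is 24/8.
E = 24/8 = 3.000.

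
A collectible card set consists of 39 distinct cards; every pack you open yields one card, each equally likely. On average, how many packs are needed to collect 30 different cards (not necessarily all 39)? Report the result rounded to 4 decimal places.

55.5584

With k distinct cards already seen, the next new one arrives after an expected 39/(39-k) packs.
Sum over k = 0,...,29: E = 39/39 + 39/38 + 39/37 + ... + 39/11 + 39/10 = 55.55842.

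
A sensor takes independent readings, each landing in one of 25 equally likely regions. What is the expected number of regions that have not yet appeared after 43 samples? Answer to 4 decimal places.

For each region, P(unseen after 43) = (24/25)^43 = 0.17285.
By linearity of expectation, E[unseen] = 25·(24/25)^43 = 4.32119.

4.3212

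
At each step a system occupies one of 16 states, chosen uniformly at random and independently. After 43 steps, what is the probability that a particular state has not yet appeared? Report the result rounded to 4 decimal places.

0.0623

On each step the fixed state fails to appear with probability 15/16.
P(still missing after 43) = (15/16)^43 = 0.06234.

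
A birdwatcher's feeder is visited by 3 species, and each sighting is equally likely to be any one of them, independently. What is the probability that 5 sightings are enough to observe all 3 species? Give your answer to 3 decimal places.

Let A_i be the event that species i is missing after 5 sightings. By inclusion–exclusion on the A_i,
P(all seen) = Σ_{j=0}^{3} (-1)^j C(3,j)((3-j)/3)^5
= 1.0000 - 0.3951 + 0.0123 - 0.0000
= 0.6173.

0.617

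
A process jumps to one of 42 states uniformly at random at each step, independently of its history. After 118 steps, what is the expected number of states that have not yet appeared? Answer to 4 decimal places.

For each state, P(unseen after 118) = (41/42)^118 = 0.05822.
By linearity of expectation, E[unseen] = 42·(41/42)^118 = 2.44528.

2.4453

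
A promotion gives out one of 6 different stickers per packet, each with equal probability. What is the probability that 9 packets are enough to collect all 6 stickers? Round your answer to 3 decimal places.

Let A_i be the event that sticker i is missing after 9 packets. By inclusion–exclusion on the A_i,
P(all seen) = Σ_{j=0}^{6} (-1)^j C(6,j)((6-j)/6)^9
= 1.0000 - 1.1628 + 0.3902 - 0.0391 + 0.0008 - 0.0000 + 0.0000
= 0.1890.

0.189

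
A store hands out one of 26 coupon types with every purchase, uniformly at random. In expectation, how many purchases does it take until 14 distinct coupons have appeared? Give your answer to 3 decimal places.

19.531

Going from k to k+1 distinct takes a geometric number of purchases with mean 26/(26-k).
Sum over k = 0,...,13: E = 26/26 + 26/25 + 26/24 + ... + 26/14 + 26/13 = 19.5314.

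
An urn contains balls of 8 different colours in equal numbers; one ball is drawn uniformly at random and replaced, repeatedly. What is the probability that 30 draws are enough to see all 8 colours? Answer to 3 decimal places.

By inclusion–exclusion over which colours are missing,
P(all seen) = Σ_{j=0}^{8} (-1)^j C(8,j)((8-j)/8)^30
= 1.0000 - 0.1457 + 0.0050 - 0.0000 + 0.0000 - 0.0000 + 0.0000 - 0.0000 + 0.0000
= 0.8593.

0.859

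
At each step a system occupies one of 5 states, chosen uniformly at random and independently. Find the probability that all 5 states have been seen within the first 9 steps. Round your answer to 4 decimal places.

By inclusion–exclusion over which states are missing,
P(all seen) = Σ_{j=0}^{5} (-1)^j C(5,j)((5-j)/5)^9
= 1.00000 - 0.67109 + 0.10078 - 0.00262 + 0.00000 - 0.00000
= 0.42707.

0.4271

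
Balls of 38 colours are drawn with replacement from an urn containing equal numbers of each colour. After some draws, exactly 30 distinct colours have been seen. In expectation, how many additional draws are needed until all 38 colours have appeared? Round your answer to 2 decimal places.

From k distinct to k+1 distinct takes on average 38/(38-k) draws.
Sum over k = 30,...,37: E = 38/8 + 38/7 + 38/6 + ... + 38/2 + 38/1 = 103.279.

103.28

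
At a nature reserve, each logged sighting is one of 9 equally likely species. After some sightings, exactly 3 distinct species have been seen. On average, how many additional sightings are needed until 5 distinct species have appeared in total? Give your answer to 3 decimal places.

3.300

The wait to go from k to k+1 distinct species is geometric with mean 9/(9-k).
Sum over k = 3,...,4: E = 9/6 + 9/5 = 3.3000.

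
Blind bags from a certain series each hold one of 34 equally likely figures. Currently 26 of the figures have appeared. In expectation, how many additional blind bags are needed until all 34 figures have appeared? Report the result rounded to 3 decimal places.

The wait to go from k to k+1 distinct figures is geometric with mean 34/(34-k).
Sum over k = 26,...,33: E = 34/8 + 34/7 + 34/6 + ... + 34/2 + 34/1 = 92.4071.

92.407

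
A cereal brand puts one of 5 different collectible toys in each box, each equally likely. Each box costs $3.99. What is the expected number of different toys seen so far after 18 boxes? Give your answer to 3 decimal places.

For each toy, P(seen in 18 boxes) = 1 - (4/5)^18 = 0.9820.
By linearity of expectation, E[distinct seen] = 5·(1 - (4/5)^18) = 4.9099.

4.910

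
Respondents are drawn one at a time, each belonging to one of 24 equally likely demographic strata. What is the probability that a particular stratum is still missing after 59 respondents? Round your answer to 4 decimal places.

On each respondent the fixed stratum fails to appear with probability 23/24.
P(still missing after 59) = (23/24)^59 = 0.08119.

0.0812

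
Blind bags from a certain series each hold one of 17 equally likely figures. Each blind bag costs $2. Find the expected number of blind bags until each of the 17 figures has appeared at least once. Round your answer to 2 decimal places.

58.47

The wait to go from k to k+1 distinct figures is geometric with mean 17/(17-k).
E[T] = 17/17 + 17/16 + 17/15 + ... + 17/2 + 17/1 = 17·H_{17}.
H_{17} = 3.440, so E[T] = 58.472.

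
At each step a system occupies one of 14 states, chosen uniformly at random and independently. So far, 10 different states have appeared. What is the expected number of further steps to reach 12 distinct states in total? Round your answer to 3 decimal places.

With k distinct states already seen, the next new one takes an expected 14/(14-k) steps.
Sum over k = 10,...,11: E = 14/4 + 14/3 = 8.1667.

8.167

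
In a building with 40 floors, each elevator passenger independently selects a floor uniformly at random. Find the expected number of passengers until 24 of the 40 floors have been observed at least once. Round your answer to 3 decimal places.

35.913

Going from k to k+1 distinct takes a geometric number of passengers with mean 40/(40-k).
Sum over k = 0,...,23: E = 40/40 + 40/39 + 40/38 + ... + 40/18 + 40/17 = 35.9126.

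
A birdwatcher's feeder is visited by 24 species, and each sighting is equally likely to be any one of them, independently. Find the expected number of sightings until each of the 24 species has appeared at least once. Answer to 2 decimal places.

90.62

The wait to go from k to k+1 distinct species is geometric with mean 24/(24-k).
E[T] = 24/24 + 24/23 + 24/22 + ... + 24/2 + 24/1 = 24·H_{24}.
H_{24} = 3.776, so E[T] = 90.623.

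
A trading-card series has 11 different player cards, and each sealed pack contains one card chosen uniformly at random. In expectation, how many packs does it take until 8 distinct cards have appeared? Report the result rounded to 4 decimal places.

13.0520

With k distinct cards already seen, the next new one arrives after an expected 11/(11-k) packs.
Sum over k = 0,...,7: E = 11/11 + 11/10 + 11/9 + ... + 11/5 + 11/4 = 13.05198.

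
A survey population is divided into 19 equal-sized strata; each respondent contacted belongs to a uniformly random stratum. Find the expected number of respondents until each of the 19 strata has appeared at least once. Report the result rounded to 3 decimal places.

67.407

Split into phases: going from k distinct to k+1 distinct takes on average 19/(19-k) respondents.
E[T] = 19/19 + 19/18 + 19/17 + ... + 19/2 + 19/1 = 19·H_{19}.
H_{19} = 3.5477, so E[T] = 67.4071.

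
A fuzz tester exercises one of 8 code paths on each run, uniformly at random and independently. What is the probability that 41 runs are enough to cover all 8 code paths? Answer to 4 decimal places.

0.9667

By inclusion–exclusion over which code paths are missing,
P(all seen) = Σ_{j=0}^{8} (-1)^j C(8,j)((8-j)/8)^41
= 1.00000 - 0.03353 + 0.00021 - 0.00000 + 0.00000 - 0.00000 + 0.00000 - 0.00000 + 0.00000
= 0.96668.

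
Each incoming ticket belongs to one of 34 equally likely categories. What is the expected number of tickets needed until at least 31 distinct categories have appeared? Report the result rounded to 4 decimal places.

Going from k to k+1 distinct takes a geometric number of tickets with mean 34/(34-k).
Sum over k = 0,...,30: E = 34/34 + 34/33 + 34/32 + ... + 34/5 + 34/4 = 77.68581.

77.6858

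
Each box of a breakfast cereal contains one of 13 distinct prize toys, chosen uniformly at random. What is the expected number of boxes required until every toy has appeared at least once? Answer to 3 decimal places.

Split into phases: going from k distinct to k+1 distinct takes on average 13/(13-k) boxes.
E[T] = 13/13 + 13/12 + 13/11 + ... + 13/2 + 13/1 = 13·H_{13}.
H_{13} = 3.1801, so E[T] = 41.3417.

41.342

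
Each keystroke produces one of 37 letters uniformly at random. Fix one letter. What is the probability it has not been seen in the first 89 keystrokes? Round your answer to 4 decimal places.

0.0873

On each keystroke the fixed letter fails to appear with probability 36/37.
P(still missing after 89) = (36/37)^89 = 0.08729.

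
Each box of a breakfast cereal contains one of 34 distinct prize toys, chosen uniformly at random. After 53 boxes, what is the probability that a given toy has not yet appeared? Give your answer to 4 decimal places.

Each box misses the fixed toy with probability (34-1)/34 = 33/34, independently.
P(still missing after 53) = (33/34)^53 = 0.20552.

0.2055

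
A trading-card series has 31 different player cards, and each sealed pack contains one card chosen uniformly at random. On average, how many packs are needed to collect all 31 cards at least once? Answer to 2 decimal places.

124.84

After k distinct cards have appeared, the next pack gives a new one with probability (31-k)/31, so the expected wait for the (k+1)-th is 31/(31-k).
E[T] = 31/31 + 31/30 + 31/29 + ... + 31/2 + 31/1 = 31·H_{31}.
H_{31} = 4.027, so E[T] = 124.845.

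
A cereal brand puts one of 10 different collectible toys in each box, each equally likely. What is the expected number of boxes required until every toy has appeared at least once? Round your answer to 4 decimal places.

After k distinct toys have appeared, the next box gives a new one with probability (10-k)/10, so the expected wait for the (k+1)-th is 10/(10-k).
E[T] = 10/10 + 10/9 + 10/8 + ... + 10/2 + 10/1 = 10·H_{10}.
H_{10} = 2.92897, so E[T] = 29.28968.

29.2897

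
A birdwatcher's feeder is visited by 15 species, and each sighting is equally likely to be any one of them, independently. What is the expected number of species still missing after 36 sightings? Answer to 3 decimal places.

For each species, P(unseen after 36) = (14/15)^36 = 0.0834.
By linearity of expectation, E[unseen] = 15·(14/15)^36 = 1.2515.

1.251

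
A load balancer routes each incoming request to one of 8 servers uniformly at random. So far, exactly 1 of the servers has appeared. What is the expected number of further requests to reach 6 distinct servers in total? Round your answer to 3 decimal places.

8.743

With k distinct servers already seen, the next new one takes an expected 8/(8-k) requests.
Sum over k = 1,...,5: E = 8/7 + 8/6 + 8/5 + 8/4 + 8/3 = 8.7429.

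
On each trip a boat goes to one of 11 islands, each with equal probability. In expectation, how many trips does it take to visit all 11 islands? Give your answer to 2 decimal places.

After k distinct islands have appeared, the next trip gives a new one with probability (11-k)/11, so the expected wait for the (k+1)-th is 11/(11-k).
E[T] = 11/11 + 11/10 + 11/9 + ... + 11/2 + 11/1 = 11·H_{11}.
H_{11} = 3.020, so E[T] = 33.219.

33.22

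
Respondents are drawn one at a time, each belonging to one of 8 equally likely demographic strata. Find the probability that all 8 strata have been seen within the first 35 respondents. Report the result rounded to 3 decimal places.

0.926

Let A_i be the event that stratum i is missing after 35 respondents. By inclusion–exclusion on the A_i,
P(all seen) = Σ_{j=0}^{8} (-1)^j C(8,j)((8-j)/8)^35
= 1.0000 - 0.0747 + 0.0012 - 0.0000 + 0.0000 - 0.0000 + 0.0000 - 0.0000 + 0.0000
= 0.9265.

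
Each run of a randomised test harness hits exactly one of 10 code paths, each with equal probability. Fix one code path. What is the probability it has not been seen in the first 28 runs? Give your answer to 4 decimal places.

Each run misses the fixed code path with probability (10-1)/10 = 9/10, independently.
P(still missing after 28) = (9/10)^28 = 0.05233.

0.0523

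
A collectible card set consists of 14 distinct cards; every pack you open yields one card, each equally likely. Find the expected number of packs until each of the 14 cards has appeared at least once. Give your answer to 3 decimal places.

45.522

The wait to go from k to k+1 distinct cards is geometric with mean 14/(14-k).
E[T] = 14/14 + 14/13 + 14/12 + ... + 14/2 + 14/1 = 14·H_{14}.
H_{14} = 3.2516, so E[T] = 45.5219.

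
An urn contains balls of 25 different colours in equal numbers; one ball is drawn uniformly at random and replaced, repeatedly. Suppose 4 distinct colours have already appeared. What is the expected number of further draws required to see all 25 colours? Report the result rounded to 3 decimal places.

The wait to go from k to k+1 distinct colours is geometric with mean 25/(25-k).
Sum over k = 4,...,24: E = 25/21 + 25/20 + 25/19 + ... + 25/2 + 25/1 = 91.1340.

91.134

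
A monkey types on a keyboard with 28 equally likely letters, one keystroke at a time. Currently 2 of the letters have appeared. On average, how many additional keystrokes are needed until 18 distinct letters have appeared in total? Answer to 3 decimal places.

From k distinct to k+1 distinct takes on average 28/(28-k) keystrokes.
Sum over k = 2,...,17: E = 28/26 + 28/25 + 28/24 + ... + 28/12 + 28/11 = 25.9126.

25.913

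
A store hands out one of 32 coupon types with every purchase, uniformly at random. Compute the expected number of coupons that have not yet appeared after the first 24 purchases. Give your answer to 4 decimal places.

14.9359

For each coupon, P(unseen after 24) = (31/32)^24 = 0.46675.
By linearity of expectation, E[unseen] = 32·(31/32)^24 = 14.93589.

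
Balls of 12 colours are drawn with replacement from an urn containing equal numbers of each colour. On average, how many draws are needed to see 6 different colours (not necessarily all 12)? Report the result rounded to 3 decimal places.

7.839

With k distinct colours already seen, the next new one arrives after an expected 12/(12-k) draws.
Sum over k = 0,...,5: E = 12/12 + 12/11 + 12/10 + 12/9 + 12/8 + 12/7 = 7.8385.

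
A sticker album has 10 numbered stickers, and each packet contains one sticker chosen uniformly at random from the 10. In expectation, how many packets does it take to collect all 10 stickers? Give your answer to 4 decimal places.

The wait to go from k to k+1 distinct stickers is geometric with mean 10/(10-k).
E[T] = 10/10 + 10/9 + 10/8 + ... + 10/2 + 10/1 = 10·H_{10}.
H_{10} = 2.92897, so E[T] = 29.28968.

29.2897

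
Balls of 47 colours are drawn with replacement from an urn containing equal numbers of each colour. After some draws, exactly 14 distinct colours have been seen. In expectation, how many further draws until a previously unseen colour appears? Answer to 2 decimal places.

The number of draws until the next new colour is geometric with success probability 33/47, so its mean is 47/33.
E = 47/33 = 1.424.

1.42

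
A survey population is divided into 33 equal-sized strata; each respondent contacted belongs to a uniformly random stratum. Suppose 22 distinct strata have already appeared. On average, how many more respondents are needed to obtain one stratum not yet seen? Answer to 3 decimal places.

3.000

Each respondent yields a new stratum with probability (33-22)/33 = 11/33, so the wait is geometric with mean 33/11.
E = 33/11 = 3.0000.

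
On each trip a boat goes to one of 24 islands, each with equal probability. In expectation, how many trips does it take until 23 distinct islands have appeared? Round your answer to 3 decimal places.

With k distinct islands already seen, the next new one arrives after an expected 24/(24-k) trips.
Sum over k = 0,...,22: E = 24/24 + 24/23 + 24/22 + ... + 24/3 + 24/2 = 66.6230.

66.623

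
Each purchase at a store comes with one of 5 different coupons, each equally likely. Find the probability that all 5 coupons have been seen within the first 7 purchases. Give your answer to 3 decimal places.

Let A_i be the event that coupon i is missing after 7 purchases. By inclusion–exclusion on the A_i,
P(all seen) = Σ_{j=0}^{5} (-1)^j C(5,j)((5-j)/5)^7
= 1.0000 - 1.0486 + 0.2799 - 0.0164 + 0.0001 - 0.0000
= 0.2150.

0.215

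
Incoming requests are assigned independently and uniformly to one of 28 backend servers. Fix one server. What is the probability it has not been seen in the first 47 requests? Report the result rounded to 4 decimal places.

0.1810

Each request misses the fixed server with probability (28-1)/28 = 27/28, independently.
P(still missing after 47) = (27/28)^47 = 0.18100.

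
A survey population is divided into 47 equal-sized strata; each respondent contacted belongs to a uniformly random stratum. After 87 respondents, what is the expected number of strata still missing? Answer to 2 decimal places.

7.24

For each stratum, P(unseen after 87) = (46/47)^87 = 0.154.
By linearity of expectation, E[unseen] = 47·(46/47)^87 = 7.236.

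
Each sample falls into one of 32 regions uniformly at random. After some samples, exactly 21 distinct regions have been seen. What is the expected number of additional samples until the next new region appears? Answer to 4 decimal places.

2.9091

Each sample yields a new region with probability (32-21)/32 = 11/32, so the wait is geometric with mean 32/11.
E = 32/11 = 2.90909.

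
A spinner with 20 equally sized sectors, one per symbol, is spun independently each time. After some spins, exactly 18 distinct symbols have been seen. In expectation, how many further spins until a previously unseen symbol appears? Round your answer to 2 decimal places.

10.00

The number of spins until the next new symbol is geometric with success probability 2/20, so its mean is 20/2.
E = 20/2 = 10.000.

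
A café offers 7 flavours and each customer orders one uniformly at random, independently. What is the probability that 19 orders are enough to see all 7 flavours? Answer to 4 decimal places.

By inclusion–exclusion over which flavours are missing,
P(all seen) = Σ_{j=0}^{7} (-1)^j C(7,j)((7-j)/7)^19
= 1.00000 - 0.37420 + 0.03514 - 0.00084 + 0.00000 - 0.00000 + 0.00000 - 0.00000
= 0.66009.

0.6601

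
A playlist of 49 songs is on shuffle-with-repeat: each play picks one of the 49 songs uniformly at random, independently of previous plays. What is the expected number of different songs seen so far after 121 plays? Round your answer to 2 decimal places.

44.96

For each song, P(seen in 121 plays) = 1 - (48/49)^121 = 0.917.
By linearity of expectation, E[distinct seen] = 49·(1 - (48/49)^121) = 44.957.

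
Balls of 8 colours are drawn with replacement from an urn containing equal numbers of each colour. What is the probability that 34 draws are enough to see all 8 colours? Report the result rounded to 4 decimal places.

0.9162

By inclusion–exclusion over which colours are missing,
P(all seen) = Σ_{j=0}^{8} (-1)^j C(8,j)((8-j)/8)^34
= 1.00000 - 0.08538 + 0.00158 - 0.00001 + 0.00000 - 0.00000 + 0.00000 - 0.00000 + 0.00000
= 0.91619.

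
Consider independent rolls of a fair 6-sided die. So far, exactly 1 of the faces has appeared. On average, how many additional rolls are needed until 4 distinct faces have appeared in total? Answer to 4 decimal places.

4.7000

The wait to go from k to k+1 distinct faces is geometric with mean 6/(6-k).
Sum over k = 1,...,3: E = 6/5 + 6/4 + 6/3 = 4.70000.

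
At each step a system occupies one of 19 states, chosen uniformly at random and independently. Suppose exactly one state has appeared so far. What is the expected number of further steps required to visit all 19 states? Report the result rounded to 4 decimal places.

66.4071

From k distinct to k+1 distinct takes on average 19/(19-k) steps.
Sum over k = 1,...,18: E = 19/18 + 19/17 + 19/16 + ... + 19/2 + 19/1 = 66.40705.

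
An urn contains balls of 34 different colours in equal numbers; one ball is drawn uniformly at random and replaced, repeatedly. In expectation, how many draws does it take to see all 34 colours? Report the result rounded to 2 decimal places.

140.02

The wait to go from k to k+1 distinct colours is geometric with mean 34/(34-k).
E[T] = 34/34 + 34/33 + 34/32 + ... + 34/2 + 34/1 = 34·H_{34}.
H_{34} = 4.118, so E[T] = 140.019.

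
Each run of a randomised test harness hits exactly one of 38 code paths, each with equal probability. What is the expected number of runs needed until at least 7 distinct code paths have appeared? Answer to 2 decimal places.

Going from k to k+1 distinct takes a geometric number of runs with mean 38/(38-k).
Sum over k = 0,...,6: E = 38/38 + 38/37 + 38/36 + ... + 38/33 + 38/32 = 7.625.

7.62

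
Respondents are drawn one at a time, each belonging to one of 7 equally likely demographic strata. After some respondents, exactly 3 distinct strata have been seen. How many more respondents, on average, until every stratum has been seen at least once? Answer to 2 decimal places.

14.58

With k distinct strata already seen, the next new one takes an expected 7/(7-k) respondents.
Sum over k = 3,...,6: E = 7/4 + 7/3 + 7/2 + 7/1 = 14.583.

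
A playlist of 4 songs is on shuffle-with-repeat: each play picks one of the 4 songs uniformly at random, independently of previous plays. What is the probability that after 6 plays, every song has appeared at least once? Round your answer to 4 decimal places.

0.3809

By inclusion–exclusion over which songs are missing,
P(all seen) = Σ_{j=0}^{4} (-1)^j C(4,j)((4-j)/4)^6
= 1.00000 - 0.71191 + 0.09375 - 0.00098 + 0.00000
= 0.38086.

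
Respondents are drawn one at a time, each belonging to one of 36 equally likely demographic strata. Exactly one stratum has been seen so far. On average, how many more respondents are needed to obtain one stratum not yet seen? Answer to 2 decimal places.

1.03

The number of respondents until the next new stratum is geometric with success probability 35/36, so its mean is 36/35.
E = 36/35 = 1.029.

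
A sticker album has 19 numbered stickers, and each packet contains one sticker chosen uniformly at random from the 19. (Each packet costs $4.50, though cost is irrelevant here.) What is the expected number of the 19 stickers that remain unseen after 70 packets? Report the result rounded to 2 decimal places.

For each sticker, P(unseen after 70) = (18/19)^70 = 0.023.
By linearity of expectation, E[unseen] = 19·(18/19)^70 = 0.432.

0.43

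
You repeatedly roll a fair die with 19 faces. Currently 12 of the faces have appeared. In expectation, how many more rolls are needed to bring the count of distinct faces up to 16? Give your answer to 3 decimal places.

From k distinct to k+1 distinct takes on average 19/(19-k) rolls.
Sum over k = 12,...,15: E = 19/7 + 19/6 + 19/5 + 19/4 = 14.4310.

14.431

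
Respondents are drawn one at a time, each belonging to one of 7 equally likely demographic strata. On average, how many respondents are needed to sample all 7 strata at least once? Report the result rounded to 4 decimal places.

18.1500

The wait to go from k to k+1 distinct strata is geometric with mean 7/(7-k).
E[T] = 7/7 + 7/6 + 7/5 + ... + 7/2 + 7/1 = 7·H_{7}.
H_{7} = 2.59286, so E[T] = 18.15000.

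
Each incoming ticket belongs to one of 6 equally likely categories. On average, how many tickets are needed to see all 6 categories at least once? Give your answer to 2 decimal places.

After k distinct categories have appeared, the next ticket gives a new one with probability (6-k)/6, so the expected wait for the (k+1)-th is 6/(6-k).
E[T] = 6/6 + 6/5 + 6/4 + 6/3 + 6/2 + 6/1 = 6·H_{6}.
H_{6} = 2.450, so E[T] = 14.700.

14.70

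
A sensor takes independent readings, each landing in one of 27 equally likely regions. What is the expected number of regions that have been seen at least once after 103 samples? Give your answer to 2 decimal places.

26.45

For each region, P(seen in 103 samples) = 1 - (26/27)^103 = 0.979.
By linearity of expectation, E[distinct seen] = 27·(1 - (26/27)^103) = 26.446.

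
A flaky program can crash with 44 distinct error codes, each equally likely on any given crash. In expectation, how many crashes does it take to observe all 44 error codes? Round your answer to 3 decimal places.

192.400

The wait to go from k to k+1 distinct error codes is geometric with mean 44/(44-k).
E[T] = 44/44 + 44/43 + 44/42 + ... + 44/2 + 44/1 = 44·H_{44}.
H_{44} = 4.3727, so E[T] = 192.3999.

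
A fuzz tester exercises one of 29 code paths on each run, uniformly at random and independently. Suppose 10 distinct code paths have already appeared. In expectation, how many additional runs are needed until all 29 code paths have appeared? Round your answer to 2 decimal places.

102.88

The wait to go from k to k+1 distinct code paths is geometric with mean 29/(29-k).
Sum over k = 10,...,28: E = 29/19 + 29/18 + 29/17 + ... + 29/2 + 29/1 = 102.884.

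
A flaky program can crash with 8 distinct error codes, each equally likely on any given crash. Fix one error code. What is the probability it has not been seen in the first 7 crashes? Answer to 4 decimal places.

0.3927

On each crash the fixed error code fails to appear with probability 7/8.
P(still missing after 7) = (7/8)^7 = 0.39270.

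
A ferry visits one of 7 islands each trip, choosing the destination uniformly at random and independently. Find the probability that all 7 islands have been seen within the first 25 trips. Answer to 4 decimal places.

Let A_i be the event that island i is missing after 25 trips. By inclusion–exclusion on the A_i,
P(all seen) = Σ_{j=0}^{7} (-1)^j C(7,j)((7-j)/7)^25
= 1.00000 - 0.14840 + 0.00467 - 0.00003 + 0.00000 - 0.00000 + 0.00000 - 0.00000
= 0.85624.

0.8562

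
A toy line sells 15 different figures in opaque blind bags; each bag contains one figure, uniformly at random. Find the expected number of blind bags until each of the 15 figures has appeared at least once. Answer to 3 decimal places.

49.773

The wait to go from k to k+1 distinct figures is geometric with mean 15/(15-k).
E[T] = 15/15 + 15/14 + 15/13 + ... + 15/2 + 15/1 = 15·H_{15}.
H_{15} = 3.3182, so E[T] = 49.7734.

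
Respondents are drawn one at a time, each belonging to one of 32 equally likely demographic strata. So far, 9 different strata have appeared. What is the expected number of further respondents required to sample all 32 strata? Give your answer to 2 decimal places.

From k distinct to k+1 distinct takes on average 32/(32-k) respondents.
Sum over k = 9,...,31: E = 32/23 + 32/22 + 32/21 + ... + 32/2 + 32/1 = 119.497.

119.50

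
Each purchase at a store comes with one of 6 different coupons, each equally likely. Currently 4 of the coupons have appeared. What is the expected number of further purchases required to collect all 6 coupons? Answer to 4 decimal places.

9.0000

With k distinct coupons already seen, the next new one takes an expected 6/(6-k) purchases.
Sum over k = 4,...,5: E = 6/2 + 6/1 = 9.00000.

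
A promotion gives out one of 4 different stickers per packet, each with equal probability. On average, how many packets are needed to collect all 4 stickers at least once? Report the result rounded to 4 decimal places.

After k distinct stickers have appeared, the next packet gives a new one with probability (4-k)/4, so the expected wait for the (k+1)-th is 4/(4-k).
E[T] = 4/4 + 4/3 + 4/2 + 4/1 = 4·H_{4}.
H_{4} = 2.08333, so E[T] = 8.33333.

8.3333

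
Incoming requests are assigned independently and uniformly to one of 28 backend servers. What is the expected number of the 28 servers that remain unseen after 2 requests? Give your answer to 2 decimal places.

26.04

For each server, P(unseen after 2) = (27/28)^2 = 0.930.
By linearity of expectation, E[unseen] = 28·(27/28)^2 = 26.036.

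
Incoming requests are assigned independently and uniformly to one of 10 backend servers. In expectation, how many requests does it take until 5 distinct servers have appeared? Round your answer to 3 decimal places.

6.456

With k distinct servers already seen, the next new one arrives after an expected 10/(10-k) requests.
Sum over k = 0,...,4: E = 10/10 + 10/9 + 10/8 + 10/7 + 10/6 = 6.4563.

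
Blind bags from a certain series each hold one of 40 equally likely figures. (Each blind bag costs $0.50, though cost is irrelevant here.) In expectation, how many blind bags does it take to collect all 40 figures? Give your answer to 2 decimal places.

171.14

After k distinct figures have appeared, the next blind bag gives a new one with probability (40-k)/40, so the expected wait for the (k+1)-th is 40/(40-k).
E[T] = 40/40 + 40/39 + 40/38 + ... + 40/2 + 40/1 = 40·H_{40}.
H_{40} = 4.279, so E[T] = 171.142.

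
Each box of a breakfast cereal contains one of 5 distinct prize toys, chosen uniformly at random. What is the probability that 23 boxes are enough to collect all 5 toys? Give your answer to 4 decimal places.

0.9706

Let A_i be the event that toy i is missing after 23 boxes. By inclusion–exclusion on the A_i,
P(all seen) = Σ_{j=0}^{5} (-1)^j C(5,j)((5-j)/5)^23
= 1.00000 - 0.02951 + 0.00008 - 0.00000 + 0.00000 - 0.00000
= 0.97056.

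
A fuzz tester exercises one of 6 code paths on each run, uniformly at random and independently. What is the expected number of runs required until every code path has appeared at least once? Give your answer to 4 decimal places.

The wait to go from k to k+1 distinct code paths is geometric with mean 6/(6-k).
E[T] = 6/6 + 6/5 + 6/4 + 6/3 + 6/2 + 6/1 = 6·H_{6}.
H_{6} = 2.45000, so E[T] = 14.70000.

14.7000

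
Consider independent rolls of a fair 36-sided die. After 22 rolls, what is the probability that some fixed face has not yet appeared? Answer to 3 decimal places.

Each roll misses the fixed face with probability (36-1)/36 = 35/36, independently.
P(still missing after 22) = (35/36)^22 = 0.5381.

0.538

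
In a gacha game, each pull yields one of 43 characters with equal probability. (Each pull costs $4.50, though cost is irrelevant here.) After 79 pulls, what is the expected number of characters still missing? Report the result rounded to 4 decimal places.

6.7012

For each character, P(unseen after 79) = (42/43)^79 = 0.15584.
By linearity of expectation, E[unseen] = 43·(42/43)^79 = 6.70123.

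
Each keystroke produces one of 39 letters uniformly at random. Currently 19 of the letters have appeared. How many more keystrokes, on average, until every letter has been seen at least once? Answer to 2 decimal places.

The wait to go from k to k+1 distinct letters is geometric with mean 39/(39-k).
Sum over k = 19,...,38: E = 39/20 + 39/19 + 39/18 + ... + 39/2 + 39/1 = 140.312.

140.31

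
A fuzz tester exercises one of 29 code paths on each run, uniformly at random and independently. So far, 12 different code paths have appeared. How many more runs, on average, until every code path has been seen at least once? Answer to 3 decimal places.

From k distinct to k+1 distinct takes on average 29/(29-k) runs.
Sum over k = 12,...,28: E = 29/17 + 29/16 + 29/15 + ... + 29/2 + 29/1 = 99.7470.

99.747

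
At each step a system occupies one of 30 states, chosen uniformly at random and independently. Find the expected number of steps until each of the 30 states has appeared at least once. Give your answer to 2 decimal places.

119.85

Split into phases: going from k distinct to k+1 distinct takes on average 30/(30-k) steps.
E[T] = 30/30 + 30/29 + 30/28 + ... + 30/2 + 30/1 = 30·H_{30}.
H_{30} = 3.995, so E[T] = 119.850.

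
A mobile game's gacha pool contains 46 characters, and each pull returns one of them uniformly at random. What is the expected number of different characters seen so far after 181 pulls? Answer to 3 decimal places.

45.139

For each character, P(seen in 181 pulls) = 1 - (45/46)^181 = 0.9813.
By linearity of expectation, E[distinct seen] = 46·(1 - (45/46)^181) = 45.1389.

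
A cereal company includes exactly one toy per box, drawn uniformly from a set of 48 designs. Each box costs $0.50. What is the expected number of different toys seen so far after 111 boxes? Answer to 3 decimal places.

For each toy, P(seen in 111 boxes) = 1 - (47/48)^111 = 0.9034.
By linearity of expectation, E[distinct seen] = 48·(1 - (47/48)^111) = 43.3620.

43.362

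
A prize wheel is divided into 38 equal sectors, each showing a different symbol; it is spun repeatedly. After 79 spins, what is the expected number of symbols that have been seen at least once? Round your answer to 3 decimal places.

33.378

For each symbol, P(seen in 79 spins) = 1 - (37/38)^79 = 0.8784.
By linearity of expectation, E[distinct seen] = 38·(1 - (37/38)^79) = 33.3782.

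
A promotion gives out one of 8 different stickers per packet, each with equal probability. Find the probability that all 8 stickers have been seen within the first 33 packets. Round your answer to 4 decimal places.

Let A_i be the event that sticker i is missing after 33 packets. By inclusion–exclusion on the A_i,
P(all seen) = Σ_{j=0}^{8} (-1)^j C(8,j)((8-j)/8)^33
= 1.00000 - 0.09758 + 0.00211 - 0.00001 + 0.00000 - 0.00000 + 0.00000 - 0.00000 + 0.00000
= 0.90452.

0.9045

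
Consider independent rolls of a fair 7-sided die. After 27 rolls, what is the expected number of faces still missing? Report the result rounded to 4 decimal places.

For each face, P(unseen after 27) = (6/7)^27 = 0.01558.
By linearity of expectation, E[unseen] = 7·(6/7)^27 = 0.10903.

0.1090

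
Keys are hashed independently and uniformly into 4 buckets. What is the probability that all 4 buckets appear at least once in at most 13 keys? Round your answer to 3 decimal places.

Let A_i be the event that bucket i is missing after 13 keys. By inclusion–exclusion on the A_i,
P(all seen) = Σ_{j=0}^{4} (-1)^j C(4,j)((4-j)/4)^13
= 1.0000 - 0.0950 + 0.0007 - 0.0000 + 0.0000
= 0.9057.

0.906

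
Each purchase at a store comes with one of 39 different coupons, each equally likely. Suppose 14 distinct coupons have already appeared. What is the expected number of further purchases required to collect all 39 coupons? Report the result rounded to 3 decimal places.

From k distinct to k+1 distinct takes on average 39/(39-k) purchases.
Sum over k = 14,...,38: E = 39/25 + 39/24 + 39/23 + ... + 39/2 + 39/1 = 148.8224.

148.822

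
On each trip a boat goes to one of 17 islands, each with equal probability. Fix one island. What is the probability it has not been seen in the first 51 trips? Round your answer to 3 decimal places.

On each trip the fixed island fails to appear with probability 16/17.
P(still missing after 51) = (16/17)^51 = 0.0454.

0.045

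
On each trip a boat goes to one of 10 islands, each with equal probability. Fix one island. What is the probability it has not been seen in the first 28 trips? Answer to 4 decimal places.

Each trip misses the fixed island with probability (10-1)/10 = 9/10, independently.
P(still missing after 28) = (9/10)^28 = 0.05233.

0.0523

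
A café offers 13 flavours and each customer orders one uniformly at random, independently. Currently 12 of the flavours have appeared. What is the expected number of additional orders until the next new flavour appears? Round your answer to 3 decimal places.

The number of orders until the next new flavour is geometric with success probability 1/13, so its mean is 13/1.
E = 13/1 = 13.0000.

13.000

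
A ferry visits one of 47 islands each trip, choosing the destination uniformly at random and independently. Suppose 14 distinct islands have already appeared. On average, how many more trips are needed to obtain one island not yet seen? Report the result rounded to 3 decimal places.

The number of trips until the next new island is geometric with success probability 33/47, so its mean is 47/33.
E = 47/33 = 1.4242.

1.424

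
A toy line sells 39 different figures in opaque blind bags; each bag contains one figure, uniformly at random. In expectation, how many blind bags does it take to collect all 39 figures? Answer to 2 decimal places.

After k distinct figures have appeared, the next blind bag gives a new one with probability (39-k)/39, so the expected wait for the (k+1)-th is 39/(39-k).
E[T] = 39/39 + 39/38 + 39/37 + ... + 39/2 + 39/1 = 39·H_{39}.
H_{39} = 4.254, so E[T] = 165.888.

165.89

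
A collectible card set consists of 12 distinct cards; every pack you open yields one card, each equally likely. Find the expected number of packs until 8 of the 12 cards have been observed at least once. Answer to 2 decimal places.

12.24

Going from k to k+1 distinct takes a geometric number of packs with mean 12/(12-k).
Sum over k = 0,...,7: E = 12/12 + 12/11 + 12/10 + ... + 12/6 + 12/5 = 12.239.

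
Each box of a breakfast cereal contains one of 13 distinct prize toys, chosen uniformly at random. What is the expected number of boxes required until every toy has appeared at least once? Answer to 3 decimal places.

41.342

Split into phases: going from k distinct to k+1 distinct takes on average 13/(13-k) boxes.
E[T] = 13/13 + 13/12 + 13/11 + ... + 13/2 + 13/1 = 13·H_{13}.
H_{13} = 3.1801, so E[T] = 41.3417.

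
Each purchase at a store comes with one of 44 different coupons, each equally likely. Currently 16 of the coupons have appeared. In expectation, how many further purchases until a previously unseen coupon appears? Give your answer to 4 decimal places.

1.5714

Each purchase yields a new coupon with probability (44-16)/44 = 28/44, so the wait is geometric with mean 44/28.
E = 44/28 = 1.57143.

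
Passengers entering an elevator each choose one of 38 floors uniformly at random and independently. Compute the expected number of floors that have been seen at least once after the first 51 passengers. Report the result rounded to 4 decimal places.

For each floor, P(seen in 51 passengers) = 1 - (37/38)^51 = 0.74336.
By linearity of expectation, E[distinct seen] = 38·(1 - (37/38)^51) = 28.24768.

28.2477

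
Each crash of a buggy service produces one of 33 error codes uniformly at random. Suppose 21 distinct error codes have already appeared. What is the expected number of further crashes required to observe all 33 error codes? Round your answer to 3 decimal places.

102.406

The wait to go from k to k+1 distinct error codes is geometric with mean 33/(33-k).
Sum over k = 21,...,32: E = 33/12 + 33/11 + 33/10 + ... + 33/2 + 33/1 = 102.4060.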